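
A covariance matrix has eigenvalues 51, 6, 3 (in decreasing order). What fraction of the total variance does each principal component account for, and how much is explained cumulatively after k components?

Step 1 — total variance = trace(Sigma) = Σ λ_i = 51 + 6 + 3 = 60.

Step 2 — fraction explained by component i = λ_i / Σ λ:
  PC1: 51/60 = 0.85
  PC2: 6/60 = 0.1
  PC3: 3/60 = 0.05

Step 3 — cumulative fraction after k components = (λ_1 + ... + λ_k) / Σ λ:
  k = 1: 51/60 = 0.85
  k = 2: (51 + 6)/60 = 57/60 = 0.95
  k = 3: (51 + 6 + 3)/60 = 60/60 = 1

Summary (fraction, with percent):

explained: PC1 0.85 (85%), PC2 0.1 (10%), PC3 0.05 (5%);  cumulative: 0.85, 0.95, 1


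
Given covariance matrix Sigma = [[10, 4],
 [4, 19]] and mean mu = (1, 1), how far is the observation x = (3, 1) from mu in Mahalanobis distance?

Step 1 — centre the observation: (x - mu) = (2, 0).

Step 2 — invert Sigma. det(Sigma) = 10·19 - (4)² = 174.
  Sigma^{-1} = (1/det) · [[d, -b], [-b, a]] = [[0.1092, -0.023],
 [-0.023, 0.0575]].

Step 3 — form the quadratic (x - mu)^T · Sigma^{-1} · (x - mu):
  Sigma^{-1} · (x - mu) = (0.2184, -0.046).
  (x - mu)^T · [Sigma^{-1} · (x - mu)] = (2)·(0.2184) + (0)·(-0.046) = 0.4368.

Step 4 — take square root: d = √(0.4368) ≈ 0.6609.

d(x, mu) = √(0.4368) ≈ 0.6609


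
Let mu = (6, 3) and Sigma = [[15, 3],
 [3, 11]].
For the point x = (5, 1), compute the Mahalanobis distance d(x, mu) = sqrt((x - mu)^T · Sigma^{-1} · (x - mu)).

Step 1 — centre the observation: (x - mu) = (-1, -2).

Step 2 — invert Sigma. det(Sigma) = 15·11 - (3)² = 156.
  Sigma^{-1} = (1/det) · [[d, -b], [-b, a]] = [[0.0705, -0.0192],
 [-0.0192, 0.0962]].

Step 3 — form the quadratic (x - mu)^T · Sigma^{-1} · (x - mu):
  Sigma^{-1} · (x - mu) = (-0.0321, -0.1731).
  (x - mu)^T · [Sigma^{-1} · (x - mu)] = (-1)·(-0.0321) + (-2)·(-0.1731) = 0.3782.

Step 4 — take square root: d = √(0.3782) ≈ 0.615.

d(x, mu) = √(0.3782) ≈ 0.615


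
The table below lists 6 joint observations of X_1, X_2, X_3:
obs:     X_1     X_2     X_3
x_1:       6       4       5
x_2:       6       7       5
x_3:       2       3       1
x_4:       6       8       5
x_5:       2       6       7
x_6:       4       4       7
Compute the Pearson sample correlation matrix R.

Step 1 — column means:
  mean(X_1) = (6 + 6 + 2 + 6 + 2 + 4) / 6 = 26/6 = 4.3333
  mean(X_2) = (4 + 7 + 3 + 8 + 6 + 4) / 6 = 32/6 = 5.3333
  mean(X_3) = (5 + 5 + 1 + 5 + 7 + 7) / 6 = 30/6 = 5

Step 2 — sample variances and covariances s[i,j] = (1/(n-1)) · Σ_k (x_{k,i} - mean_i) · (x_{k,j} - mean_j), with n-1 = 5:
  s[X_1,X_1] = ((1.6667)·(1.6667) + (1.6667)·(1.6667) + (-2.3333)·(-2.3333) + (1.6667)·(1.6667) + (-2.3333)·(-2.3333) + (-0.3333)·(-0.3333)) / 5 = 19.3333/5 = 3.8667
  s[X_1,X_2] = ((1.6667)·(-1.3333) + (1.6667)·(1.6667) + (-2.3333)·(-2.3333) + (1.6667)·(2.6667) + (-2.3333)·(0.6667) + (-0.3333)·(-1.3333)) / 5 = 9.3333/5 = 1.8667
  s[X_1,X_3] = ((1.6667)·(0) + (1.6667)·(0) + (-2.3333)·(-4) + (1.6667)·(0) + (-2.3333)·(2) + (-0.3333)·(2)) / 5 = 4/5 = 0.8
  s[X_2,X_2] = ((-1.3333)·(-1.3333) + (1.6667)·(1.6667) + (-2.3333)·(-2.3333) + (2.6667)·(2.6667) + (0.6667)·(0.6667) + (-1.3333)·(-1.3333)) / 5 = 19.3333/5 = 3.8667
  s[X_2,X_3] = ((-1.3333)·(0) + (1.6667)·(0) + (-2.3333)·(-4) + (2.6667)·(0) + (0.6667)·(2) + (-1.3333)·(2)) / 5 = 8/5 = 1.6
  s[X_3,X_3] = ((0)·(0) + (0)·(0) + (-4)·(-4) + (0)·(0) + (2)·(2) + (2)·(2)) / 5 = 24/5 = 4.8
  Sample standard deviations s_i = √(s[i,i]):
  s(X_1) = √(3.8667) = 1.9664
  s(X_2) = √(3.8667) = 1.9664
  s(X_3) = √(4.8) = 2.1909

Step 3 — r_{ij} = s_{ij} / (s_i · s_j):
  r[X_1,X_1] = 1 (diagonal).
  r[X_1,X_2] = 1.8667 / (1.9664 · 1.9664) = 1.8667 / 3.8667 = 0.4828
  r[X_1,X_3] = 0.8 / (1.9664 · 2.1909) = 0.8 / 4.3081 = 0.1857
  r[X_2,X_2] = 1 (diagonal).
  r[X_2,X_3] = 1.6 / (1.9664 · 2.1909) = 1.6 / 4.3081 = 0.3714
  r[X_3,X_3] = 1 (diagonal).

R is symmetric with unit diagonal. Assembling:

R = [[1, 0.4828, 0.1857],
 [0.4828, 1, 0.3714],
 [0.1857, 0.3714, 1]]


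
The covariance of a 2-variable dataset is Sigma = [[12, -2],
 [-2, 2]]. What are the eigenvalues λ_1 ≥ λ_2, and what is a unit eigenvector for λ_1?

Step 1 — characteristic polynomial of 2×2 Sigma:
  det(Sigma - λI) = λ² - trace · λ + det = 0.
  trace = 12 + 2 = 14, det = 12·2 - (-2)² = 20.
Step 2 — discriminant:
  Δ = trace² - 4·det = 196 - 80 = 116.
Step 3 — eigenvalues:
  λ = (trace ± √Δ)/2 = (14 ± 10.7703)/2,
  λ_1 = 12.3852,  λ_2 = 1.6148.

Step 4 — unit eigenvector for λ_1: solve (Sigma - λ_1 I)v = 0. First row:
  (12 - 12.3852)·v_x + (-2)·v_y = 0, i.e. (-0.3852)·v_x + (-2)·v_y = 0,
  so v ∝ (b, λ_1 - a) = (-2, 0.3852); multiply by -1 so the first entry is positive: u = (2, -0.3852).
  ||u|| = √((2)² + (-0.3852)²) = √(4.1484) ≈ 2.0368,
  v_1 = u/||u|| ≈ (0.982, -0.1891) (||v_1|| = 1).

λ_1 = 12.3852,  λ_2 = 1.6148;  v_1 ≈ (0.982, -0.1891)


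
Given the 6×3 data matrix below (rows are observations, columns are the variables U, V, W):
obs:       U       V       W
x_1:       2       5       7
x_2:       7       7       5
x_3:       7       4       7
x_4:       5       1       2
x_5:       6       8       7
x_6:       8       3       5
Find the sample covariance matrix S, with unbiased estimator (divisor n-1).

Step 1 — column means:
  mean(U) = (2 + 7 + 7 + 5 + 6 + 8) / 6 = 35/6 = 5.8333
  mean(V) = (5 + 7 + 4 + 1 + 8 + 3) / 6 = 28/6 = 4.6667
  mean(W) = (7 + 5 + 7 + 2 + 7 + 5) / 6 = 33/6 = 5.5

Step 2 — sample covariance S[i,j] = (1/(n-1)) · Σ_k (x_{k,i} - mean_i) · (x_{k,j} - mean_j), with n-1 = 5.
  S[U,U] = ((-3.8333)·(-3.8333) + (1.1667)·(1.1667) + (1.1667)·(1.1667) + (-0.8333)·(-0.8333) + (0.1667)·(0.1667) + (2.1667)·(2.1667)) / 5 = 22.8333/5 = 4.5667
  S[U,V] = ((-3.8333)·(0.3333) + (1.1667)·(2.3333) + (1.1667)·(-0.6667) + (-0.8333)·(-3.6667) + (0.1667)·(3.3333) + (2.1667)·(-1.6667)) / 5 = 0.6667/5 = 0.1333
  S[U,W] = ((-3.8333)·(1.5) + (1.1667)·(-0.5) + (1.1667)·(1.5) + (-0.8333)·(-3.5) + (0.1667)·(1.5) + (2.1667)·(-0.5)) / 5 = -2.5/5 = -0.5
  S[V,V] = ((0.3333)·(0.3333) + (2.3333)·(2.3333) + (-0.6667)·(-0.6667) + (-3.6667)·(-3.6667) + (3.3333)·(3.3333) + (-1.6667)·(-1.6667)) / 5 = 33.3333/5 = 6.6667
  S[V,W] = ((0.3333)·(1.5) + (2.3333)·(-0.5) + (-0.6667)·(1.5) + (-3.6667)·(-3.5) + (3.3333)·(1.5) + (-1.6667)·(-0.5)) / 5 = 17/5 = 3.4
  S[W,W] = ((1.5)·(1.5) + (-0.5)·(-0.5) + (1.5)·(1.5) + (-3.5)·(-3.5) + (1.5)·(1.5) + (-0.5)·(-0.5)) / 5 = 19.5/5 = 3.9

S is symmetric (S[j,i] = S[i,j]). Assembling:

S = [[4.5667, 0.1333, -0.5],
 [0.1333, 6.6667, 3.4],
 [-0.5, 3.4, 3.9]]


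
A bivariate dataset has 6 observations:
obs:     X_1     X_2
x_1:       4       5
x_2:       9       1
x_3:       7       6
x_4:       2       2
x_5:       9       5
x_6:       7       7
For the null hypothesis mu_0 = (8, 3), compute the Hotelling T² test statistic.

Step 1 — sample mean vector:
  mean(X_1) = (4 + 9 + 7 + 2 + 9 + 7) / 6 = 38/6 = 6.3333
  mean(X_2) = (5 + 1 + 6 + 2 + 5 + 7) / 6 = 26/6 = 4.3333
  x̄ = (6.3333, 4.3333),  deviation x̄ - mu_0 = (6.3333, 4.3333) - (8, 3) = (-1.6667, 1.3333).

Step 2 — sample covariance matrix, S[i,j] = (1/(n-1)) · Σ_k (x_{k,i} - mean_i) · (x_{k,j} - mean_j), divisor n-1 = 5:
  S[X_1,X_1] = ((-2.3333)·(-2.3333) + (2.6667)·(2.6667) + (0.6667)·(0.6667) + (-4.3333)·(-4.3333) + (2.6667)·(2.6667) + (0.6667)·(0.6667)) / 5 = 39.3333/5 = 7.8667
  S[X_1,X_2] = ((-2.3333)·(0.6667) + (2.6667)·(-3.3333) + (0.6667)·(1.6667) + (-4.3333)·(-2.3333) + (2.6667)·(0.6667) + (0.6667)·(2.6667)) / 5 = 4.3333/5 = 0.8667
  S[X_2,X_2] = ((0.6667)·(0.6667) + (-3.3333)·(-3.3333) + (1.6667)·(1.6667) + (-2.3333)·(-2.3333) + (0.6667)·(0.6667) + (2.6667)·(2.6667)) / 5 = 27.3333/5 = 5.4667
  S = [[7.8667, 0.8667],
 [0.8667, 5.4667]].

Step 3 — invert S. det(S) = 7.8667·5.4667 - (0.8667)² = 42.2533.
  S^{-1} = (1/det) · [[d, -b], [-b, a]] = [[0.1294, -0.0205],
 [-0.0205, 0.1862]].

Step 4 — quadratic form (x̄ - mu_0)^T · S^{-1} · (x̄ - mu_0):
  S^{-1} · (x̄ - mu_0) = (-0.243, 0.2824),
  (x̄ - mu_0)^T · [...] = (-1.6667)·(-0.243) + (1.3333)·(0.2824) = 0.7815.

Step 5 — scale by n: T² = 6 · 0.7815 = 4.6892.

T² ≈ 4.6892


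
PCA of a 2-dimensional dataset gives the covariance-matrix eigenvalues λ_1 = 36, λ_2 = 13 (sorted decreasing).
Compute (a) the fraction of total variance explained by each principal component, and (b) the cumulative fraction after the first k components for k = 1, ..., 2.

Step 1 — total variance = trace(Sigma) = Σ λ_i = 36 + 13 = 49.

Step 2 — fraction explained by component i = λ_i / Σ λ:
  PC1: 36/49 = 0.7347
  PC2: 13/49 = 0.2653

Step 3 — cumulative fraction after k components = (λ_1 + ... + λ_k) / Σ λ:
  k = 1: 36/49 = 0.7347
  k = 2: (36 + 13)/49 = 49/49 = 1

Summary (fraction, with percent):

explained: PC1 0.7347 (73.47%), PC2 0.2653 (26.53%);  cumulative: 0.7347, 1


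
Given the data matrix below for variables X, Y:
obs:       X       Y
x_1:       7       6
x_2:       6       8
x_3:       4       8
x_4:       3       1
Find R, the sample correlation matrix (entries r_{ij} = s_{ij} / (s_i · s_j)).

Step 1 — column means:
  mean(X) = (7 + 6 + 4 + 3) / 4 = 20/4 = 5
  mean(Y) = (6 + 8 + 8 + 1) / 4 = 23/4 = 5.75

Step 2 — sample variances and covariances s[i,j] = (1/(n-1)) · Σ_k (x_{k,i} - mean_i) · (x_{k,j} - mean_j), with n-1 = 3:
  s[X,X] = ((2)·(2) + (1)·(1) + (-1)·(-1) + (-2)·(-2)) / 3 = 10/3 = 3.3333
  s[X,Y] = ((2)·(0.25) + (1)·(2.25) + (-1)·(2.25) + (-2)·(-4.75)) / 3 = 10/3 = 3.3333
  s[Y,Y] = ((0.25)·(0.25) + (2.25)·(2.25) + (2.25)·(2.25) + (-4.75)·(-4.75)) / 3 = 32.75/3 = 10.9167
  Sample standard deviations s_i = √(s[i,i]):
  s(X) = √(3.3333) = 1.8257
  s(Y) = √(10.9167) = 3.304

Step 3 — r_{ij} = s_{ij} / (s_i · s_j):
  r[X,X] = 1 (diagonal).
  r[X,Y] = 3.3333 / (1.8257 · 3.304) = 3.3333 / 6.0323 = 0.5526
  r[Y,Y] = 1 (diagonal).

R is symmetric with unit diagonal. Assembling:

R = [[1, 0.5526],
 [0.5526, 1]]


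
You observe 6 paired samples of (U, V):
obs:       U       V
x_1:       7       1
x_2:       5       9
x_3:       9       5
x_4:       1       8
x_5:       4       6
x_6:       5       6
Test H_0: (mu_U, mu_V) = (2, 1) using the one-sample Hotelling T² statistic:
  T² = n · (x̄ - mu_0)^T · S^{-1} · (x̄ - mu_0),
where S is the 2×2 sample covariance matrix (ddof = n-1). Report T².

Step 1 — sample mean vector:
  mean(U) = (7 + 5 + 9 + 1 + 4 + 5) / 6 = 31/6 = 5.1667
  mean(V) = (1 + 9 + 5 + 8 + 6 + 6) / 6 = 35/6 = 5.8333
  x̄ = (5.1667, 5.8333),  deviation x̄ - mu_0 = (5.1667, 5.8333) - (2, 1) = (3.1667, 4.8333).

Step 2 — sample covariance matrix, S[i,j] = (1/(n-1)) · Σ_k (x_{k,i} - mean_i) · (x_{k,j} - mean_j), divisor n-1 = 5:
  S[U,U] = ((1.8333)·(1.8333) + (-0.1667)·(-0.1667) + (3.8333)·(3.8333) + (-4.1667)·(-4.1667) + (-1.1667)·(-1.1667) + (-0.1667)·(-0.1667)) / 5 = 36.8333/5 = 7.3667
  S[U,V] = ((1.8333)·(-4.8333) + (-0.1667)·(3.1667) + (3.8333)·(-0.8333) + (-4.1667)·(2.1667) + (-1.1667)·(0.1667) + (-0.1667)·(0.1667)) / 5 = -21.8333/5 = -4.3667
  S[V,V] = ((-4.8333)·(-4.8333) + (3.1667)·(3.1667) + (-0.8333)·(-0.8333) + (2.1667)·(2.1667) + (0.1667)·(0.1667) + (0.1667)·(0.1667)) / 5 = 38.8333/5 = 7.7667
  S = [[7.3667, -4.3667],
 [-4.3667, 7.7667]].

Step 3 — invert S. det(S) = 7.3667·7.7667 - (-4.3667)² = 38.1467.
  S^{-1} = (1/det) · [[d, -b], [-b, a]] = [[0.2036, 0.1145],
 [0.1145, 0.1931]].

Step 4 — quadratic form (x̄ - mu_0)^T · S^{-1} · (x̄ - mu_0):
  S^{-1} · (x̄ - mu_0) = (1.198, 1.2959),
  (x̄ - mu_0)^T · [...] = (3.1667)·(1.198) + (4.8333)·(1.2959) = 10.0571.

Step 5 — scale by n: T² = 6 · 10.0571 = 60.3425.

T² ≈ 60.3425


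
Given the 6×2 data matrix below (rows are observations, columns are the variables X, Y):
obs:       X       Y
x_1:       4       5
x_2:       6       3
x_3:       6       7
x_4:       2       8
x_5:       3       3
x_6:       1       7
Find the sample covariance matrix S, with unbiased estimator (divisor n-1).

Step 1 — column means:
  mean(X) = (4 + 6 + 6 + 2 + 3 + 1) / 6 = 22/6 = 3.6667
  mean(Y) = (5 + 3 + 7 + 8 + 3 + 7) / 6 = 33/6 = 5.5

Step 2 — sample covariance S[i,j] = (1/(n-1)) · Σ_k (x_{k,i} - mean_i) · (x_{k,j} - mean_j), with n-1 = 5.
  S[X,X] = ((0.3333)·(0.3333) + (2.3333)·(2.3333) + (2.3333)·(2.3333) + (-1.6667)·(-1.6667) + (-0.6667)·(-0.6667) + (-2.6667)·(-2.6667)) / 5 = 21.3333/5 = 4.2667
  S[X,Y] = ((0.3333)·(-0.5) + (2.3333)·(-2.5) + (2.3333)·(1.5) + (-1.6667)·(2.5) + (-0.6667)·(-2.5) + (-2.6667)·(1.5)) / 5 = -9/5 = -1.8
  S[Y,Y] = ((-0.5)·(-0.5) + (-2.5)·(-2.5) + (1.5)·(1.5) + (2.5)·(2.5) + (-2.5)·(-2.5) + (1.5)·(1.5)) / 5 = 23.5/5 = 4.7

S is symmetric (S[j,i] = S[i,j]). Assembling:

S = [[4.2667, -1.8],
 [-1.8, 4.7]]


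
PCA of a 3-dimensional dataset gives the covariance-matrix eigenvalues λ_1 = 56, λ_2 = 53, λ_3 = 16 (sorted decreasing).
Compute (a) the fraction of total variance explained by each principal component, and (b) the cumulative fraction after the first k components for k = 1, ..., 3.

Step 1 — total variance = trace(Sigma) = Σ λ_i = 56 + 53 + 16 = 125.

Step 2 — fraction explained by component i = λ_i / Σ λ:
  PC1: 56/125 = 0.448
  PC2: 53/125 = 0.424
  PC3: 16/125 = 0.128

Step 3 — cumulative fraction after k components = (λ_1 + ... + λ_k) / Σ λ:
  k = 1: 56/125 = 0.448
  k = 2: (56 + 53)/125 = 109/125 = 0.872
  k = 3: (56 + 53 + 16)/125 = 125/125 = 1

Summary (fraction, with percent):

explained: PC1 0.448 (44.8%), PC2 0.424 (42.4%), PC3 0.128 (12.8%);  cumulative: 0.448, 0.872, 1


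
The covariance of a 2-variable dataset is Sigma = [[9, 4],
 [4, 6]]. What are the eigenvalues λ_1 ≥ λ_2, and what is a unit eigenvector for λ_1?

Step 1 — characteristic polynomial of 2×2 Sigma:
  det(Sigma - λI) = λ² - trace · λ + det = 0.
  trace = 9 + 6 = 15, det = 9·6 - (4)² = 38.
Step 2 — discriminant:
  Δ = trace² - 4·det = 225 - 152 = 73.
Step 3 — eigenvalues:
  λ = (trace ± √Δ)/2 = (15 ± 8.544)/2,
  λ_1 = 11.772,  λ_2 = 3.228.

Step 4 — unit eigenvector for λ_1: solve (Sigma - λ_1 I)v = 0. First row:
  (9 - 11.772)·v_x + (4)·v_y = 0, i.e. (-2.772)·v_x + (4)·v_y = 0,
  so v ∝ (b, λ_1 - a) = (4, 2.772) = u.
  ||u|| = √((4)² + (2.772)²) = √(23.684) ≈ 4.8666,
  v_1 = u/||u|| ≈ (0.8219, 0.5696) (||v_1|| = 1).

λ_1 = 11.772,  λ_2 = 3.228;  v_1 ≈ (0.8219, 0.5696)


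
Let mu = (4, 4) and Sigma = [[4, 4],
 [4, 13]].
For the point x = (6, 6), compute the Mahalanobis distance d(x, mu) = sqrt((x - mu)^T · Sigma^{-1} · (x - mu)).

Step 1 — centre the observation: (x - mu) = (2, 2).

Step 2 — invert Sigma. det(Sigma) = 4·13 - (4)² = 36.
  Sigma^{-1} = (1/det) · [[d, -b], [-b, a]] = [[0.3611, -0.1111],
 [-0.1111, 0.1111]].

Step 3 — form the quadratic (x - mu)^T · Sigma^{-1} · (x - mu):
  Sigma^{-1} · (x - mu) = (0.5, 0).
  (x - mu)^T · [Sigma^{-1} · (x - mu)] = (2)·(0.5) + (2)·(0) = 1.

Step 4 — take square root: d = √(1) ≈ 1.

d(x, mu) = √(1) ≈ 1


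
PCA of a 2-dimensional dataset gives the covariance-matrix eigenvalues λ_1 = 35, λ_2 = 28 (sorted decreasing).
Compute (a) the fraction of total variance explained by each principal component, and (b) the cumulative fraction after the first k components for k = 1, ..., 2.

Step 1 — total variance = trace(Sigma) = Σ λ_i = 35 + 28 = 63.

Step 2 — fraction explained by component i = λ_i / Σ λ:
  PC1: 35/63 = 0.5556
  PC2: 28/63 = 0.4444

Step 3 — cumulative fraction after k components = (λ_1 + ... + λ_k) / Σ λ:
  k = 1: 35/63 = 0.5556
  k = 2: (35 + 28)/63 = 63/63 = 1

Summary (fraction, with percent):

explained: PC1 0.5556 (55.56%), PC2 0.4444 (44.44%);  cumulative: 0.5556, 1


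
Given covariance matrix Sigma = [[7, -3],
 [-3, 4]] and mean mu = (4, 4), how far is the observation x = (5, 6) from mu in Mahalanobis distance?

Step 1 — centre the observation: (x - mu) = (1, 2).

Step 2 — invert Sigma. det(Sigma) = 7·4 - (-3)² = 19.
  Sigma^{-1} = (1/det) · [[d, -b], [-b, a]] = [[0.2105, 0.1579],
 [0.1579, 0.3684]].

Step 3 — form the quadratic (x - mu)^T · Sigma^{-1} · (x - mu):
  Sigma^{-1} · (x - mu) = (0.5263, 0.8947).
  (x - mu)^T · [Sigma^{-1} · (x - mu)] = (1)·(0.5263) + (2)·(0.8947) = 2.3158.

Step 4 — take square root: d = √(2.3158) ≈ 1.5218.

d(x, mu) = √(2.3158) ≈ 1.5218


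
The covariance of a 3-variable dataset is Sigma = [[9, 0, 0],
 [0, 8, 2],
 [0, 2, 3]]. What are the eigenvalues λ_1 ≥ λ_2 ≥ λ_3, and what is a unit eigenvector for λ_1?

Step 1 — characteristic polynomial p(λ) = det(λI - Sigma) = λ³ - tr·λ² + c_1·λ - det, where tr = trace, c_1 = sum of the principal 2×2 minors, det = det(Sigma):
  tr = 9 + 8 + 3 = 20,
  c_1 = (9·8 - (0)²) + (9·3 - (0)²) + (8·3 - (2)²) = 72 + 27 + 20 = 119,
  det = 9·(8·3 - (2)²) - (0)·((0)·3 - (2)·(0)) + (0)·((0)·(2) - 8·(0)) = 9·(20) - (0)·(0) + (0)·(0) = 180.
  So p(λ) = λ³ - 20λ² + 119λ - 180.
Step 2 — look for an integer root (rational root theorem: any rational root is an integer divisor of 180). Testing λ = 9:
  p(9) = 729 - 1620 + 1071 - 180 = 0  ✓
  Dividing out (λ - 9): p(λ) = (λ - 9)(λ² - 11λ + 20).
Step 3 — remaining eigenvalues from the quadratic λ² - 11λ + 20 = 0:
  Δ = 11² - 4·20 = 121 - 80 = 41,  λ = (11 ± √41)/2 = (11 ± 6.4031)/2 ≈ 8.7016 or 2.2984.
  Sorted: λ_1 = 9,  λ_2 = 8.7016,  λ_3 = 2.2984  (check: sum = 20 = tr ✓).

Step 4 — unit eigenvector for λ_1 = 9: v spans the null space of (Sigma - λ_1 I), whose rows are
  r_1 = (0, 0, 0),  r_2 = (0, -1, 2),  r_3 = (0, 2, -6).
  v is orthogonal to every row, so take v ∝ r_2 × r_3 = ((-1)·(-6) - (2)·(2), (2)·(0) - (0)·(-6), (0)·(2) - (-1)·(0)) = (2, 0, 0).
  Rescale (divide by 2): u = (1, 0, 0).
  ||u|| = √((1)² + (0)² + (0)²) = √(1) = 1,  v_1 = u/||u|| ≈ (1, 0, 0) (||v_1|| = 1).

λ_1 = 9,  λ_2 = 8.7016,  λ_3 = 2.2984;  v_1 ≈ (1, 0, 0)


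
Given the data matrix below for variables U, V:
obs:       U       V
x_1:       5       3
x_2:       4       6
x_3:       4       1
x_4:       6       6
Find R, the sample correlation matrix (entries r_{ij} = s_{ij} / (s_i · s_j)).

Step 1 — column means:
  mean(U) = (5 + 4 + 4 + 6) / 4 = 19/4 = 4.75
  mean(V) = (3 + 6 + 1 + 6) / 4 = 16/4 = 4

Step 2 — sample variances and covariances s[i,j] = (1/(n-1)) · Σ_k (x_{k,i} - mean_i) · (x_{k,j} - mean_j), with n-1 = 3:
  s[U,U] = ((0.25)·(0.25) + (-0.75)·(-0.75) + (-0.75)·(-0.75) + (1.25)·(1.25)) / 3 = 2.75/3 = 0.9167
  s[U,V] = ((0.25)·(-1) + (-0.75)·(2) + (-0.75)·(-3) + (1.25)·(2)) / 3 = 3/3 = 1
  s[V,V] = ((-1)·(-1) + (2)·(2) + (-3)·(-3) + (2)·(2)) / 3 = 18/3 = 6
  Sample standard deviations s_i = √(s[i,i]):
  s(U) = √(0.9167) = 0.9574
  s(V) = √(6) = 2.4495

Step 3 — r_{ij} = s_{ij} / (s_i · s_j):
  r[U,U] = 1 (diagonal).
  r[U,V] = 1 / (0.9574 · 2.4495) = 1 / 2.3452 = 0.4264
  r[V,V] = 1 (diagonal).

R is symmetric with unit diagonal. Assembling:

R = [[1, 0.4264],
 [0.4264, 1]]


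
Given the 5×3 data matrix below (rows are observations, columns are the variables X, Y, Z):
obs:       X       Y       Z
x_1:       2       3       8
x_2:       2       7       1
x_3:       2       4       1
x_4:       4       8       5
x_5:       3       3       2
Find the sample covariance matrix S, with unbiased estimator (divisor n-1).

Step 1 — column means:
  mean(X) = (2 + 2 + 2 + 4 + 3) / 5 = 13/5 = 2.6
  mean(Y) = (3 + 7 + 4 + 8 + 3) / 5 = 25/5 = 5
  mean(Z) = (8 + 1 + 1 + 5 + 2) / 5 = 17/5 = 3.4

Step 2 — sample covariance S[i,j] = (1/(n-1)) · Σ_k (x_{k,i} - mean_i) · (x_{k,j} - mean_j), with n-1 = 4.
  S[X,X] = ((-0.6)·(-0.6) + (-0.6)·(-0.6) + (-0.6)·(-0.6) + (1.4)·(1.4) + (0.4)·(0.4)) / 4 = 3.2/4 = 0.8
  S[X,Y] = ((-0.6)·(-2) + (-0.6)·(2) + (-0.6)·(-1) + (1.4)·(3) + (0.4)·(-2)) / 4 = 4/4 = 1
  S[X,Z] = ((-0.6)·(4.6) + (-0.6)·(-2.4) + (-0.6)·(-2.4) + (1.4)·(1.6) + (0.4)·(-1.4)) / 4 = 1.8/4 = 0.45
  S[Y,Y] = ((-2)·(-2) + (2)·(2) + (-1)·(-1) + (3)·(3) + (-2)·(-2)) / 4 = 22/4 = 5.5
  S[Y,Z] = ((-2)·(4.6) + (2)·(-2.4) + (-1)·(-2.4) + (3)·(1.6) + (-2)·(-1.4)) / 4 = -4/4 = -1
  S[Z,Z] = ((4.6)·(4.6) + (-2.4)·(-2.4) + (-2.4)·(-2.4) + (1.6)·(1.6) + (-1.4)·(-1.4)) / 4 = 37.2/4 = 9.3

S is symmetric (S[j,i] = S[i,j]). Assembling:

S = [[0.8, 1, 0.45],
 [1, 5.5, -1],
 [0.45, -1, 9.3]]


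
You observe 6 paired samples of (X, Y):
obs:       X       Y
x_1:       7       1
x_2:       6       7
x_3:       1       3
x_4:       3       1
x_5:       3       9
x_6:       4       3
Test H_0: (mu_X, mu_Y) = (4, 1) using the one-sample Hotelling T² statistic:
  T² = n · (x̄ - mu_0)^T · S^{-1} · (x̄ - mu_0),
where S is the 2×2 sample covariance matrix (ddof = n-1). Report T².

Step 1 — sample mean vector:
  mean(X) = (7 + 6 + 1 + 3 + 3 + 4) / 6 = 24/6 = 4
  mean(Y) = (1 + 7 + 3 + 1 + 9 + 3) / 6 = 24/6 = 4
  x̄ = (4, 4),  deviation x̄ - mu_0 = (4, 4) - (4, 1) = (0, 3).

Step 2 — sample covariance matrix, S[i,j] = (1/(n-1)) · Σ_k (x_{k,i} - mean_i) · (x_{k,j} - mean_j), divisor n-1 = 5:
  S[X,X] = ((3)·(3) + (2)·(2) + (-3)·(-3) + (-1)·(-1) + (-1)·(-1) + (0)·(0)) / 5 = 24/5 = 4.8
  S[X,Y] = ((3)·(-3) + (2)·(3) + (-3)·(-1) + (-1)·(-3) + (-1)·(5) + (0)·(-1)) / 5 = -2/5 = -0.4
  S[Y,Y] = ((-3)·(-3) + (3)·(3) + (-1)·(-1) + (-3)·(-3) + (5)·(5) + (-1)·(-1)) / 5 = 54/5 = 10.8
  S = [[4.8, -0.4],
 [-0.4, 10.8]].

Step 3 — invert S. det(S) = 4.8·10.8 - (-0.4)² = 51.68.
  S^{-1} = (1/det) · [[d, -b], [-b, a]] = [[0.209, 0.0077],
 [0.0077, 0.0929]].

Step 4 — quadratic form (x̄ - mu_0)^T · S^{-1} · (x̄ - mu_0):
  S^{-1} · (x̄ - mu_0) = (0.0232, 0.2786),
  (x̄ - mu_0)^T · [...] = (0)·(0.0232) + (3)·(0.2786) = 0.8359.

Step 5 — scale by n: T² = 6 · 0.8359 = 5.0155.

T² ≈ 5.0155


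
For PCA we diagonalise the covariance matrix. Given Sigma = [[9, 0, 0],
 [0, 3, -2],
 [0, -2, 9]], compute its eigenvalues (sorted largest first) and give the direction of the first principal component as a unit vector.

Step 1 — characteristic polynomial p(λ) = det(λI - Sigma) = λ³ - tr·λ² + c_1·λ - det, where tr = trace, c_1 = sum of the principal 2×2 minors, det = det(Sigma):
  tr = 9 + 3 + 9 = 21,
  c_1 = (9·3 - (0)²) + (9·9 - (0)²) + (3·9 - (-2)²) = 27 + 81 + 23 = 131,
  det = 9·(3·9 - (-2)²) - (0)·((0)·9 - (-2)·(0)) + (0)·((0)·(-2) - 3·(0)) = 9·(23) - (0)·(0) + (0)·(0) = 207.
  So p(λ) = λ³ - 21λ² + 131λ - 207.
Step 2 — look for an integer root (rational root theorem: any rational root is an integer divisor of 207). Testing λ = 9:
  p(9) = 729 - 1701 + 1179 - 207 = 0  ✓
  Dividing out (λ - 9): p(λ) = (λ - 9)(λ² - 12λ + 23).
Step 3 — remaining eigenvalues from the quadratic λ² - 12λ + 23 = 0:
  Δ = 12² - 4·23 = 144 - 92 = 52,  λ = (12 ± √52)/2 = (12 ± 7.2111)/2 ≈ 9.6056 or 2.3944.
  Sorted: λ_1 = 9.6056,  λ_2 = 9,  λ_3 = 2.3944  (check: sum = 21 = tr ✓).

Step 4 — unit eigenvector for λ_1 ≈ 9.6056: v spans the null space of (Sigma - λ_1 I), whose rows are
  r_1 = (-0.6056, 0, 0),  r_2 = (0, -6.6056, -2),  r_3 = (0, -2, -0.6056).
  v is orthogonal to every row, so take v ∝ r_1 × r_2 = ((0)·(-2) - (0)·(-6.6056), (0)·(0) - (-0.6056)·(-2), (-0.6056)·(-6.6056) - (0)·(0)) ≈ (0, -1.2111, 4).
  Rescale (multiply by -1 so the first nonzero entry is positive): u = (0, 1.2111, -4).
  ||u|| = √((0)² + (1.2111)² + (-4)²) = √(17.4668) ≈ 4.1793,  v_1 = u/||u|| ≈ (0, 0.2898, -0.9571) (||v_1|| = 1).

λ_1 = 9.6056,  λ_2 = 9,  λ_3 = 2.3944;  v_1 ≈ (0, 0.2898, -0.9571)


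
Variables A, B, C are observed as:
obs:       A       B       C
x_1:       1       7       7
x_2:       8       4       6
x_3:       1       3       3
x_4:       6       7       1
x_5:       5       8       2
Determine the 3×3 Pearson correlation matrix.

Step 1 — column means:
  mean(A) = (1 + 8 + 1 + 6 + 5) / 5 = 21/5 = 4.2
  mean(B) = (7 + 4 + 3 + 7 + 8) / 5 = 29/5 = 5.8
  mean(C) = (7 + 6 + 3 + 1 + 2) / 5 = 19/5 = 3.8

Step 2 — sample variances and covariances s[i,j] = (1/(n-1)) · Σ_k (x_{k,i} - mean_i) · (x_{k,j} - mean_j), with n-1 = 4:
  s[A,A] = ((-3.2)·(-3.2) + (3.8)·(3.8) + (-3.2)·(-3.2) + (1.8)·(1.8) + (0.8)·(0.8)) / 4 = 38.8/4 = 9.7
  s[A,B] = ((-3.2)·(1.2) + (3.8)·(-1.8) + (-3.2)·(-2.8) + (1.8)·(1.2) + (0.8)·(2.2)) / 4 = 2.2/4 = 0.55
  s[A,C] = ((-3.2)·(3.2) + (3.8)·(2.2) + (-3.2)·(-0.8) + (1.8)·(-2.8) + (0.8)·(-1.8)) / 4 = -5.8/4 = -1.45
  s[B,B] = ((1.2)·(1.2) + (-1.8)·(-1.8) + (-2.8)·(-2.8) + (1.2)·(1.2) + (2.2)·(2.2)) / 4 = 18.8/4 = 4.7
  s[B,C] = ((1.2)·(3.2) + (-1.8)·(2.2) + (-2.8)·(-0.8) + (1.2)·(-2.8) + (2.2)·(-1.8)) / 4 = -5.2/4 = -1.3
  s[C,C] = ((3.2)·(3.2) + (2.2)·(2.2) + (-0.8)·(-0.8) + (-2.8)·(-2.8) + (-1.8)·(-1.8)) / 4 = 26.8/4 = 6.7
  Sample standard deviations s_i = √(s[i,i]):
  s(A) = √(9.7) = 3.1145
  s(B) = √(4.7) = 2.1679
  s(C) = √(6.7) = 2.5884

Step 3 — r_{ij} = s_{ij} / (s_i · s_j):
  r[A,A] = 1 (diagonal).
  r[A,B] = 0.55 / (3.1145 · 2.1679) = 0.55 / 6.752 = 0.0815
  r[A,C] = -1.45 / (3.1145 · 2.5884) = -1.45 / 8.0616 = -0.1799
  r[B,B] = 1 (diagonal).
  r[B,C] = -1.3 / (2.1679 · 2.5884) = -1.3 / 5.6116 = -0.2317
  r[C,C] = 1 (diagonal).

R is symmetric with unit diagonal. Assembling:

R = [[1, 0.0815, -0.1799],
 [0.0815, 1, -0.2317],
 [-0.1799, -0.2317, 1]]


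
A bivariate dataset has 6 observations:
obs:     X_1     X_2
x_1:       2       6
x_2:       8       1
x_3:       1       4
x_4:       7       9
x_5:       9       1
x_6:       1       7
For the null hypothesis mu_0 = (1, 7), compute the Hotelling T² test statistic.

Step 1 — sample mean vector:
  mean(X_1) = (2 + 8 + 1 + 7 + 9 + 1) / 6 = 28/6 = 4.6667
  mean(X_2) = (6 + 1 + 4 + 9 + 1 + 7) / 6 = 28/6 = 4.6667
  x̄ = (4.6667, 4.6667),  deviation x̄ - mu_0 = (4.6667, 4.6667) - (1, 7) = (3.6667, -2.3333).

Step 2 — sample covariance matrix, S[i,j] = (1/(n-1)) · Σ_k (x_{k,i} - mean_i) · (x_{k,j} - mean_j), divisor n-1 = 5:
  S[X_1,X_1] = ((-2.6667)·(-2.6667) + (3.3333)·(3.3333) + (-3.6667)·(-3.6667) + (2.3333)·(2.3333) + (4.3333)·(4.3333) + (-3.6667)·(-3.6667)) / 5 = 69.3333/5 = 13.8667
  S[X_1,X_2] = ((-2.6667)·(1.3333) + (3.3333)·(-3.6667) + (-3.6667)·(-0.6667) + (2.3333)·(4.3333) + (4.3333)·(-3.6667) + (-3.6667)·(2.3333)) / 5 = -27.6667/5 = -5.5333
  S[X_2,X_2] = ((1.3333)·(1.3333) + (-3.6667)·(-3.6667) + (-0.6667)·(-0.6667) + (4.3333)·(4.3333) + (-3.6667)·(-3.6667) + (2.3333)·(2.3333)) / 5 = 53.3333/5 = 10.6667
  S = [[13.8667, -5.5333],
 [-5.5333, 10.6667]].

Step 3 — invert S. det(S) = 13.8667·10.6667 - (-5.5333)² = 117.2933.
  S^{-1} = (1/det) · [[d, -b], [-b, a]] = [[0.0909, 0.0472],
 [0.0472, 0.1182]].

Step 4 — quadratic form (x̄ - mu_0)^T · S^{-1} · (x̄ - mu_0):
  S^{-1} · (x̄ - mu_0) = (0.2234, -0.1029),
  (x̄ - mu_0)^T · [...] = (3.6667)·(0.2234) + (-2.3333)·(-0.1029) = 1.0591.

Step 5 — scale by n: T² = 6 · 1.0591 = 6.3544.

T² ≈ 6.3544


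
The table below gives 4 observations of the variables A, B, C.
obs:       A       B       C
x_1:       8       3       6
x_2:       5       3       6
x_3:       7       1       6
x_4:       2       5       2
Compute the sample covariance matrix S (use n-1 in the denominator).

Step 1 — column means:
  mean(A) = (8 + 5 + 7 + 2) / 4 = 22/4 = 5.5
  mean(B) = (3 + 3 + 1 + 5) / 4 = 12/4 = 3
  mean(C) = (6 + 6 + 6 + 2) / 4 = 20/4 = 5

Step 2 — sample covariance S[i,j] = (1/(n-1)) · Σ_k (x_{k,i} - mean_i) · (x_{k,j} - mean_j), with n-1 = 3.
  S[A,A] = ((2.5)·(2.5) + (-0.5)·(-0.5) + (1.5)·(1.5) + (-3.5)·(-3.5)) / 3 = 21/3 = 7
  S[A,B] = ((2.5)·(0) + (-0.5)·(0) + (1.5)·(-2) + (-3.5)·(2)) / 3 = -10/3 = -3.3333
  S[A,C] = ((2.5)·(1) + (-0.5)·(1) + (1.5)·(1) + (-3.5)·(-3)) / 3 = 14/3 = 4.6667
  S[B,B] = ((0)·(0) + (0)·(0) + (-2)·(-2) + (2)·(2)) / 3 = 8/3 = 2.6667
  S[B,C] = ((0)·(1) + (0)·(1) + (-2)·(1) + (2)·(-3)) / 3 = -8/3 = -2.6667
  S[C,C] = ((1)·(1) + (1)·(1) + (1)·(1) + (-3)·(-3)) / 3 = 12/3 = 4

S is symmetric (S[j,i] = S[i,j]). Assembling:

S = [[7, -3.3333, 4.6667],
 [-3.3333, 2.6667, -2.6667],
 [4.6667, -2.6667, 4]]


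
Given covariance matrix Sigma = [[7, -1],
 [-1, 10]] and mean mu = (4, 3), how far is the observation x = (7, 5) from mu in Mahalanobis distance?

Step 1 — centre the observation: (x - mu) = (3, 2).

Step 2 — invert Sigma. det(Sigma) = 7·10 - (-1)² = 69.
  Sigma^{-1} = (1/det) · [[d, -b], [-b, a]] = [[0.1449, 0.0145],
 [0.0145, 0.1014]].

Step 3 — form the quadratic (x - mu)^T · Sigma^{-1} · (x - mu):
  Sigma^{-1} · (x - mu) = (0.4638, 0.2464).
  (x - mu)^T · [Sigma^{-1} · (x - mu)] = (3)·(0.4638) + (2)·(0.2464) = 1.8841.

Step 4 — take square root: d = √(1.8841) ≈ 1.3726.

d(x, mu) = √(1.8841) ≈ 1.3726


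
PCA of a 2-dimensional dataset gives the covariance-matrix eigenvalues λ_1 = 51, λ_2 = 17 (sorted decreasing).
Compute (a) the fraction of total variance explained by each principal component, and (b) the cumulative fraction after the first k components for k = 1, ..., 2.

Step 1 — total variance = trace(Sigma) = Σ λ_i = 51 + 17 = 68.

Step 2 — fraction explained by component i = λ_i / Σ λ:
  PC1: 51/68 = 0.75
  PC2: 17/68 = 0.25

Step 3 — cumulative fraction after k components = (λ_1 + ... + λ_k) / Σ λ:
  k = 1: 51/68 = 0.75
  k = 2: (51 + 17)/68 = 68/68 = 1

Summary (fraction, with percent):

explained: PC1 0.75 (75%), PC2 0.25 (25%);  cumulative: 0.75, 1


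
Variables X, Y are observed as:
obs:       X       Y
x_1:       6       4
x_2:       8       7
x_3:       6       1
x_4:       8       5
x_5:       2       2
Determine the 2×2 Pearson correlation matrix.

Step 1 — column means:
  mean(X) = (6 + 8 + 6 + 8 + 2) / 5 = 30/5 = 6
  mean(Y) = (4 + 7 + 1 + 5 + 2) / 5 = 19/5 = 3.8

Step 2 — sample variances and covariances s[i,j] = (1/(n-1)) · Σ_k (x_{k,i} - mean_i) · (x_{k,j} - mean_j), with n-1 = 4:
  s[X,X] = ((0)·(0) + (2)·(2) + (0)·(0) + (2)·(2) + (-4)·(-4)) / 4 = 24/4 = 6
  s[X,Y] = ((0)·(0.2) + (2)·(3.2) + (0)·(-2.8) + (2)·(1.2) + (-4)·(-1.8)) / 4 = 16/4 = 4
  s[Y,Y] = ((0.2)·(0.2) + (3.2)·(3.2) + (-2.8)·(-2.8) + (1.2)·(1.2) + (-1.8)·(-1.8)) / 4 = 22.8/4 = 5.7
  Sample standard deviations s_i = √(s[i,i]):
  s(X) = √(6) = 2.4495
  s(Y) = √(5.7) = 2.3875

Step 3 — r_{ij} = s_{ij} / (s_i · s_j):
  r[X,X] = 1 (diagonal).
  r[X,Y] = 4 / (2.4495 · 2.3875) = 4 / 5.8481 = 0.684
  r[Y,Y] = 1 (diagonal).

R is symmetric with unit diagonal. Assembling:

R = [[1, 0.684],
 [0.684, 1]]


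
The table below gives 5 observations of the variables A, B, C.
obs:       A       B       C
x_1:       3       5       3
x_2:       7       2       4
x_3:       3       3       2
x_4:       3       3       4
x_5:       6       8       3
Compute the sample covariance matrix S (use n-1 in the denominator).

Step 1 — column means:
  mean(A) = (3 + 7 + 3 + 3 + 6) / 5 = 22/5 = 4.4
  mean(B) = (5 + 2 + 3 + 3 + 8) / 5 = 21/5 = 4.2
  mean(C) = (3 + 4 + 2 + 4 + 3) / 5 = 16/5 = 3.2

Step 2 — sample covariance S[i,j] = (1/(n-1)) · Σ_k (x_{k,i} - mean_i) · (x_{k,j} - mean_j), with n-1 = 4.
  S[A,A] = ((-1.4)·(-1.4) + (2.6)·(2.6) + (-1.4)·(-1.4) + (-1.4)·(-1.4) + (1.6)·(1.6)) / 4 = 15.2/4 = 3.8
  S[A,B] = ((-1.4)·(0.8) + (2.6)·(-2.2) + (-1.4)·(-1.2) + (-1.4)·(-1.2) + (1.6)·(3.8)) / 4 = 2.6/4 = 0.65
  S[A,C] = ((-1.4)·(-0.2) + (2.6)·(0.8) + (-1.4)·(-1.2) + (-1.4)·(0.8) + (1.6)·(-0.2)) / 4 = 2.6/4 = 0.65
  S[B,B] = ((0.8)·(0.8) + (-2.2)·(-2.2) + (-1.2)·(-1.2) + (-1.2)·(-1.2) + (3.8)·(3.8)) / 4 = 22.8/4 = 5.7
  S[B,C] = ((0.8)·(-0.2) + (-2.2)·(0.8) + (-1.2)·(-1.2) + (-1.2)·(0.8) + (3.8)·(-0.2)) / 4 = -2.2/4 = -0.55
  S[C,C] = ((-0.2)·(-0.2) + (0.8)·(0.8) + (-1.2)·(-1.2) + (0.8)·(0.8) + (-0.2)·(-0.2)) / 4 = 2.8/4 = 0.7

S is symmetric (S[j,i] = S[i,j]). Assembling:

S = [[3.8, 0.65, 0.65],
 [0.65, 5.7, -0.55],
 [0.65, -0.55, 0.7]]


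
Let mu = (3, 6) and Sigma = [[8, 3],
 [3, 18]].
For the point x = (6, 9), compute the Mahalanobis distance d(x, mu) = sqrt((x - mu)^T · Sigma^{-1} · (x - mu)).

Step 1 — centre the observation: (x - mu) = (3, 3).

Step 2 — invert Sigma. det(Sigma) = 8·18 - (3)² = 135.
  Sigma^{-1} = (1/det) · [[d, -b], [-b, a]] = [[0.1333, -0.0222],
 [-0.0222, 0.0593]].

Step 3 — form the quadratic (x - mu)^T · Sigma^{-1} · (x - mu):
  Sigma^{-1} · (x - mu) = (0.3333, 0.1111).
  (x - mu)^T · [Sigma^{-1} · (x - mu)] = (3)·(0.3333) + (3)·(0.1111) = 1.3333.

Step 4 — take square root: d = √(1.3333) ≈ 1.1547.

d(x, mu) = √(1.3333) ≈ 1.1547


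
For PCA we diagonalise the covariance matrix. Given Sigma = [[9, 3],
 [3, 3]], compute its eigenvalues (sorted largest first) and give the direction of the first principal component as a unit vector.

Step 1 — characteristic polynomial of 2×2 Sigma:
  det(Sigma - λI) = λ² - trace · λ + det = 0.
  trace = 9 + 3 = 12, det = 9·3 - (3)² = 18.
Step 2 — discriminant:
  Δ = trace² - 4·det = 144 - 72 = 72.
Step 3 — eigenvalues:
  λ = (trace ± √Δ)/2 = (12 ± 8.4853)/2,
  λ_1 = 10.2426,  λ_2 = 1.7574.

Step 4 — unit eigenvector for λ_1: solve (Sigma - λ_1 I)v = 0. First row:
  (9 - 10.2426)·v_x + (3)·v_y = 0, i.e. (-1.2426)·v_x + (3)·v_y = 0,
  so v ∝ (b, λ_1 - a) = (3, 1.2426) = u.
  ||u|| = √((3)² + (1.2426)²) = √(10.5442) ≈ 3.2472,
  v_1 = u/||u|| ≈ (0.9239, 0.3827) (||v_1|| = 1).

λ_1 = 10.2426,  λ_2 = 1.7574;  v_1 ≈ (0.9239, 0.3827)


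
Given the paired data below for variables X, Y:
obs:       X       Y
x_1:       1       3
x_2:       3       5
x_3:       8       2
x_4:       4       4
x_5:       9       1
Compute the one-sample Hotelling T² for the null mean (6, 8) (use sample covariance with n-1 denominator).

Step 1 — sample mean vector:
  mean(X) = (1 + 3 + 8 + 4 + 9) / 5 = 25/5 = 5
  mean(Y) = (3 + 5 + 2 + 4 + 1) / 5 = 15/5 = 3
  x̄ = (5, 3),  deviation x̄ - mu_0 = (5, 3) - (6, 8) = (-1, -5).

Step 2 — sample covariance matrix, S[i,j] = (1/(n-1)) · Σ_k (x_{k,i} - mean_i) · (x_{k,j} - mean_j), divisor n-1 = 4:
  S[X,X] = ((-4)·(-4) + (-2)·(-2) + (3)·(3) + (-1)·(-1) + (4)·(4)) / 4 = 46/4 = 11.5
  S[X,Y] = ((-4)·(0) + (-2)·(2) + (3)·(-1) + (-1)·(1) + (4)·(-2)) / 4 = -16/4 = -4
  S[Y,Y] = ((0)·(0) + (2)·(2) + (-1)·(-1) + (1)·(1) + (-2)·(-2)) / 4 = 10/4 = 2.5
  S = [[11.5, -4],
 [-4, 2.5]].

Step 3 — invert S. det(S) = 11.5·2.5 - (-4)² = 12.75.
  S^{-1} = (1/det) · [[d, -b], [-b, a]] = [[0.1961, 0.3137],
 [0.3137, 0.902]].

Step 4 — quadratic form (x̄ - mu_0)^T · S^{-1} · (x̄ - mu_0):
  S^{-1} · (x̄ - mu_0) = (-1.7647, -4.8235),
  (x̄ - mu_0)^T · [...] = (-1)·(-1.7647) + (-5)·(-4.8235) = 25.8824.

Step 5 — scale by n: T² = 5 · 25.8824 = 129.4118.

T² ≈ 129.4118


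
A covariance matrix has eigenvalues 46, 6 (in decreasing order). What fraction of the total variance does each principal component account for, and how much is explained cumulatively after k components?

Step 1 — total variance = trace(Sigma) = Σ λ_i = 46 + 6 = 52.

Step 2 — fraction explained by component i = λ_i / Σ λ:
  PC1: 46/52 = 0.8846
  PC2: 6/52 = 0.1154

Step 3 — cumulative fraction after k components = (λ_1 + ... + λ_k) / Σ λ:
  k = 1: 46/52 = 0.8846
  k = 2: (46 + 6)/52 = 52/52 = 1

Summary (fraction, with percent):

explained: PC1 0.8846 (88.46%), PC2 0.1154 (11.54%);  cumulative: 0.8846, 1


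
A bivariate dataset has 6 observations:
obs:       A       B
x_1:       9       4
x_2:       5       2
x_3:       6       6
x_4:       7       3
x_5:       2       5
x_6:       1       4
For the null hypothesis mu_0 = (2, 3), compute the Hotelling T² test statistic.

Step 1 — sample mean vector:
  mean(A) = (9 + 5 + 6 + 7 + 2 + 1) / 6 = 30/6 = 5
  mean(B) = (4 + 2 + 6 + 3 + 5 + 4) / 6 = 24/6 = 4
  x̄ = (5, 4),  deviation x̄ - mu_0 = (5, 4) - (2, 3) = (3, 1).

Step 2 — sample covariance matrix, S[i,j] = (1/(n-1)) · Σ_k (x_{k,i} - mean_i) · (x_{k,j} - mean_j), divisor n-1 = 5:
  S[A,A] = ((4)·(4) + (0)·(0) + (1)·(1) + (2)·(2) + (-3)·(-3) + (-4)·(-4)) / 5 = 46/5 = 9.2
  S[A,B] = ((4)·(0) + (0)·(-2) + (1)·(2) + (2)·(-1) + (-3)·(1) + (-4)·(0)) / 5 = -3/5 = -0.6
  S[B,B] = ((0)·(0) + (-2)·(-2) + (2)·(2) + (-1)·(-1) + (1)·(1) + (0)·(0)) / 5 = 10/5 = 2
  S = [[9.2, -0.6],
 [-0.6, 2]].

Step 3 — invert S. det(S) = 9.2·2 - (-0.6)² = 18.04.
  S^{-1} = (1/det) · [[d, -b], [-b, a]] = [[0.1109, 0.0333],
 [0.0333, 0.51]].

Step 4 — quadratic form (x̄ - mu_0)^T · S^{-1} · (x̄ - mu_0):
  S^{-1} · (x̄ - mu_0) = (0.3659, 0.6098),
  (x̄ - mu_0)^T · [...] = (3)·(0.3659) + (1)·(0.6098) = 1.7073.

Step 5 — scale by n: T² = 6 · 1.7073 = 10.2439.

T² ≈ 10.2439


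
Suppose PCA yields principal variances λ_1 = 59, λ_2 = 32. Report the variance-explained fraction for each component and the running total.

Step 1 — total variance = trace(Sigma) = Σ λ_i = 59 + 32 = 91.

Step 2 — fraction explained by component i = λ_i / Σ λ:
  PC1: 59/91 = 0.6484
  PC2: 32/91 = 0.3516

Step 3 — cumulative fraction after k components = (λ_1 + ... + λ_k) / Σ λ:
  k = 1: 59/91 = 0.6484
  k = 2: (59 + 32)/91 = 91/91 = 1

Summary (fraction, with percent):

explained: PC1 0.6484 (64.84%), PC2 0.3516 (35.16%);  cumulative: 0.6484, 1


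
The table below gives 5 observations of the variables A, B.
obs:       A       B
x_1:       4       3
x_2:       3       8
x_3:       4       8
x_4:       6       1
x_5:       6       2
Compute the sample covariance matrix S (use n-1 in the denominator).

Step 1 — column means:
  mean(A) = (4 + 3 + 4 + 6 + 6) / 5 = 23/5 = 4.6
  mean(B) = (3 + 8 + 8 + 1 + 2) / 5 = 22/5 = 4.4

Step 2 — sample covariance S[i,j] = (1/(n-1)) · Σ_k (x_{k,i} - mean_i) · (x_{k,j} - mean_j), with n-1 = 4.
  S[A,A] = ((-0.6)·(-0.6) + (-1.6)·(-1.6) + (-0.6)·(-0.6) + (1.4)·(1.4) + (1.4)·(1.4)) / 4 = 7.2/4 = 1.8
  S[A,B] = ((-0.6)·(-1.4) + (-1.6)·(3.6) + (-0.6)·(3.6) + (1.4)·(-3.4) + (1.4)·(-2.4)) / 4 = -15.2/4 = -3.8
  S[B,B] = ((-1.4)·(-1.4) + (3.6)·(3.6) + (3.6)·(3.6) + (-3.4)·(-3.4) + (-2.4)·(-2.4)) / 4 = 45.2/4 = 11.3

S is symmetric (S[j,i] = S[i,j]). Assembling:

S = [[1.8, -3.8],
 [-3.8, 11.3]]


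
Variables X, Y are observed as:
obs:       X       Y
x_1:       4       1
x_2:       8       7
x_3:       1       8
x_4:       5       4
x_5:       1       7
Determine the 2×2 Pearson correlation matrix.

Step 1 — column means:
  mean(X) = (4 + 8 + 1 + 5 + 1) / 5 = 19/5 = 3.8
  mean(Y) = (1 + 7 + 8 + 4 + 7) / 5 = 27/5 = 5.4

Step 2 — sample variances and covariances s[i,j] = (1/(n-1)) · Σ_k (x_{k,i} - mean_i) · (x_{k,j} - mean_j), with n-1 = 4:
  s[X,X] = ((0.2)·(0.2) + (4.2)·(4.2) + (-2.8)·(-2.8) + (1.2)·(1.2) + (-2.8)·(-2.8)) / 4 = 34.8/4 = 8.7
  s[X,Y] = ((0.2)·(-4.4) + (4.2)·(1.6) + (-2.8)·(2.6) + (1.2)·(-1.4) + (-2.8)·(1.6)) / 4 = -7.6/4 = -1.9
  s[Y,Y] = ((-4.4)·(-4.4) + (1.6)·(1.6) + (2.6)·(2.6) + (-1.4)·(-1.4) + (1.6)·(1.6)) / 4 = 33.2/4 = 8.3
  Sample standard deviations s_i = √(s[i,i]):
  s(X) = √(8.7) = 2.9496
  s(Y) = √(8.3) = 2.881

Step 3 — r_{ij} = s_{ij} / (s_i · s_j):
  r[X,X] = 1 (diagonal).
  r[X,Y] = -1.9 / (2.9496 · 2.881) = -1.9 / 8.4976 = -0.2236
  r[Y,Y] = 1 (diagonal).

R is symmetric with unit diagonal. Assembling:

R = [[1, -0.2236],
 [-0.2236, 1]]


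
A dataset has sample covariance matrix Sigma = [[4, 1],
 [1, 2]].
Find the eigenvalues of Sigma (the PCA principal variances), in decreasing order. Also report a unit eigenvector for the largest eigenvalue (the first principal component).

Step 1 — characteristic polynomial of 2×2 Sigma:
  det(Sigma - λI) = λ² - trace · λ + det = 0.
  trace = 4 + 2 = 6, det = 4·2 - (1)² = 7.
Step 2 — discriminant:
  Δ = trace² - 4·det = 36 - 28 = 8.
Step 3 — eigenvalues:
  λ = (trace ± √Δ)/2 = (6 ± 2.8284)/2,
  λ_1 = 4.4142,  λ_2 = 1.5858.

Step 4 — unit eigenvector for λ_1: solve (Sigma - λ_1 I)v = 0. First row:
  (4 - 4.4142)·v_x + (1)·v_y = 0, i.e. (-0.4142)·v_x + (1)·v_y = 0,
  so v ∝ (b, λ_1 - a) = (1, 0.4142) = u.
  ||u|| = √((1)² + (0.4142)²) = √(1.1716) ≈ 1.0824,
  v_1 = u/||u|| ≈ (0.9239, 0.3827) (||v_1|| = 1).

λ_1 = 4.4142,  λ_2 = 1.5858;  v_1 ≈ (0.9239, 0.3827)
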